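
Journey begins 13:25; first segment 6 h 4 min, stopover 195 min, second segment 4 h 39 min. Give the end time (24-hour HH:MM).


Depart: 13:25
Leg 1: +364 min -> 19:29
Layover: +195 min -> 22:44
Leg 2: +279 min -> 03:23
Total travel: 838 minutes = 13h 58m
Arrival: 03:23

03:23


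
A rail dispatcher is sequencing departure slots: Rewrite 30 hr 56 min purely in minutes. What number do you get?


Hours: 30
Extra minutes: 56
Minutes per hour: 60
Hours to minutes: 30 x 60 = 1800
Total: 1800 + 56 = 1856

1856


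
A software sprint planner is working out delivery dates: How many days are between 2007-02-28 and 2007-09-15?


Start date: 2007-02-28
End date: 2007-09-15
Feb 2007: +1 days
Mar 2007: +31 days
Apr 2007: +30 days
... (5 more months)
Total: 199 days

199


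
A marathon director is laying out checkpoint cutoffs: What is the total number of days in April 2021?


Month: April
Year: 2021
April is a 30-day month
Total: 30 days

30


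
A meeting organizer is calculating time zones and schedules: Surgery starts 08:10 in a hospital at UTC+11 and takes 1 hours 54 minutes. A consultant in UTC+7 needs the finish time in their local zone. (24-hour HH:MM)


Start: 08:10 in UTC+11
Step 1 - add duration:
  minutes: 10 + 54 = 64 (carry 1h)
  hours: 8 + 1 + 1 = 10
  end in UTC+11: 10:04
Step 2 - convert UTC+11 -> UTC+7:
  offset difference: 7 - (11) = -4 hours
  10 + (-4) = 6 -> mod 24 = 6
Result: 06:04 in UTC+7

06:04


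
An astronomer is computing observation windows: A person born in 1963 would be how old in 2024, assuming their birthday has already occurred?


Birth year: 1963
Current year: 2024
Age = current year - birth year
Age = 2024 - 1963 = 61

61


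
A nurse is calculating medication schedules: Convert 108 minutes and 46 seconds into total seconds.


Minutes: 108
Seconds: 46
Convert minutes to seconds: 108 x 60 = 6480
Add remaining seconds: 6480 + 46 = 6526

6526


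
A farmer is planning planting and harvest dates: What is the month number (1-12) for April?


Calendar month order:
3. March
4. April <--
5. May
April is month number 4

4


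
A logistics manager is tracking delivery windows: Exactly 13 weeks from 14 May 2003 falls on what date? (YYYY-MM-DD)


Start: 2003-05-14
Weeks to add: 13
Convert to days: 13 x 7 = 91 days
Add 91 days to 2003-05-14
Result: 2003-08-13

2003-08-13


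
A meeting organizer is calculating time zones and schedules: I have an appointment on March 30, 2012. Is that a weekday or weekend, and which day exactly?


Date: 2012-03-30
January 1, 2012 is a Sunday
Day of year: 90
Offset from Jan 1: 89 days
89 mod 7 = 5
Result: Friday

Friday


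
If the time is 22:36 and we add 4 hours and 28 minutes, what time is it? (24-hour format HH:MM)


Start time: 22:36
Adding: 4 hours 28 minutes
Minutes: 36 + 28 = 64
Minute overflow: 64 >= 60, so carry 1 hour, minutes = 4
Hours: 22 + 4 + 1 = 27
Hour wraparound: 27 mod 24 = 3
Result: 03:04

03:04


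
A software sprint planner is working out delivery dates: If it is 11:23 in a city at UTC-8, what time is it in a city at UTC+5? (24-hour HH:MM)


Local time: 11:23 at UTC-8 (offset -8h)
Target zone: UTC+5 (offset 5h)
Difference: 5 - (-8) = 13 hours
Calculation: 11 + (13) = 24
Wraparound: (24) mod 24 = 0
Result: 00:23

00:23


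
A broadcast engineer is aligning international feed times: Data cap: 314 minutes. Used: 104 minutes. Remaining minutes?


Total budget: 314 minutes
Time used: 104 minutes
Remaining: 314 - 104 = 210 minutes
Percent used: 33.1%
Percent remaining: 66.9%

210


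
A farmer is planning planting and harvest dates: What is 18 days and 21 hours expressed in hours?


Days: 18
Extra hours: 21
Hours per day: 24
Days to hours: 18 x 24 = 432
Total: 432 + 21 = 453

453


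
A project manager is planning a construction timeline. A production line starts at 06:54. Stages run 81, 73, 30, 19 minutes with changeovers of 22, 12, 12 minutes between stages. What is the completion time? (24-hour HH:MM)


Start: 06:54 = 414 min from midnight
  after task 1 (81 min): 08:15
  after break (22 min): 08:37
  after task 2 (73 min): 09:50
  after break (12 min): 10:02
  after task 3 (30 min): 10:32
  after break (12 min): 10:44
  after task 4 (19 min): 11:03
Total elapsed: 249 minutes
End time: 11:03

11:03


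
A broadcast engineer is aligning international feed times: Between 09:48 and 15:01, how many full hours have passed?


Start: 09:48
End: 15:01
Hour difference: 15 - 9 = 6 hours
Minute difference: 1 - 48 = -47 minutes
Total minutes: 313
Complete hours: 313 / 60 = 5 (remainder 13)

5


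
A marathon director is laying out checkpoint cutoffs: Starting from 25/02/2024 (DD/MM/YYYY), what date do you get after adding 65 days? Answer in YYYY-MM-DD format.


Start: 2024-02-25
Adding 65 days
Days remaining in February: 4
After February: 61 days still to add
March 2024: 31 days, 30 remaining
April 2024 has 30 days, need 30
Result: 2024-04-30

2024-04-30


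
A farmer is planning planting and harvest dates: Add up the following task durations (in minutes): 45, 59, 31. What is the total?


Durations: 45, 59, 31
Running sum: 45
+ 59 = 104
+ 31 = 135
Total duration: 135 minutes
That is 2 hours and 15 minutes

135


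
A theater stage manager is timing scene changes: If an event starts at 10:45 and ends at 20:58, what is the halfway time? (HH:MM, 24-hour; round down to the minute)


Start time: 10:45 = 645 minutes from midnight
End time: 20:58 = 1258 minutes from midnight
Sum: 645 + 1258 = 1903
Midpoint: 1903 / 2 = 951 minutes
Convert: 951 / 60 = 15 hours, 51 minutes
Result: 15:51

15:51


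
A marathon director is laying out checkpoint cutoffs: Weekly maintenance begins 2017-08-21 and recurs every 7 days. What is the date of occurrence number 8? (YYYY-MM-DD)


First occurrence: 2017-08-21 (occurrence 1)
Each occurrence is 7 days after the previous.
Occurrence 8 is 7 weeks after the first.
7 weeks = 49 days
2017-08-21 + 49 days = 2017-10-09

2017-10-09


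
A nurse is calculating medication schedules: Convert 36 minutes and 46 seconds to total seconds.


Minutes: 36
Extra seconds: 46
Seconds per minute: 60
Minutes to seconds: 36 x 60 = 2160
Total: 2160 + 46 = 2206

2206


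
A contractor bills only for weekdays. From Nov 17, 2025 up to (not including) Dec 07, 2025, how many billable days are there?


Start: 2025-11-17 (Monday)
End (exclusive): 2025-12-07 (Sunday)
Total calendar days: 20
Full weeks: 20 // 7 = 2 -> 10 weekdays
Remaining 6 days starting on Monday:
  Mon(w), Tue(w), Wed(w), Thu(w), Fri(w), Sat(-) -> 5 weekdays
Total business days: 10 + 5 = 15

15


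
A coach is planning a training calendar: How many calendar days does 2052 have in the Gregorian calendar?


Year: 2052
Check leap year rules:
Divisible by 4? Yes
Divisible by 100? No
2052 is a leap year
Days: 366

366


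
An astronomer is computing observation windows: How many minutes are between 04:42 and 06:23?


Start time: 04:42 = 282 minutes from midnight
End time: 06:23 = 383 minutes from midnight
Difference: 383 - 282 = 101 minutes
That is 1 hours and 41 minutes

101


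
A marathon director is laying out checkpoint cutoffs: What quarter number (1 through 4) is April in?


Month: April (month 4)
Q1: January-March (months 1-3)
Q2: April-June (months 4-6)
Q3: July-September (months 7-9)
Q4: October-December (months 10-12)
Month 4 falls in Q2

2


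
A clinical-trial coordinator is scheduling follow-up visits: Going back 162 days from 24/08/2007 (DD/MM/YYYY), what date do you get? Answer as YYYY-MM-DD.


Start: 2007-08-24
Subtracting 162 days
Days already passed in August: 24
After going back through August: 138 more days to subtract
July 2007: 31 days, 107 remaining
June 2007: 30 days, 77 remaining
May 2007: 31 days, 46 remaining
April 2007: 30 days, 16 remaining
Result: 2007-03-15

2007-03-15


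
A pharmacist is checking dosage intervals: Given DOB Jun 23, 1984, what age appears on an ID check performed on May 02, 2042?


Birth: 1984-06-23
Reference: 2042-05-02
Year difference: 2042 - 1984 = 58
Has birthday (06-23) occurred by 05-02? No
Birthday not yet reached this year -> subtract 1
Age in full years: 57

57


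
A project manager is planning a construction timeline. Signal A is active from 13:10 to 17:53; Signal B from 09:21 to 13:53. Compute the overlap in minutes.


Interval A: [790, 1073] minutes from midnight
Interval B: [561, 833] minutes from midnight
Overlap start = max(790, 561) = 790
Overlap end = min(1073, 833) = 833
Overlap = 833 - 790 = 43 minutes

43


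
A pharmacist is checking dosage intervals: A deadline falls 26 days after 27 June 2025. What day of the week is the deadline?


Start: 2025-06-27 (Friday)
Step 1 - find target date: add 26 days
  2025-06-27 + 26 days = 2025-07-23
Step 2 - day of week:
  26 mod 7 = 5
  Friday + 5 days -> Wednesday
Result: Wednesday (2025-07-23)

Wednesday


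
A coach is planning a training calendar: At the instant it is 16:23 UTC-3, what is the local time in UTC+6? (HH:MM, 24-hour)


Local time: 16:23 at UTC-3 (offset -3h)
Target zone: UTC+6 (offset 6h)
Difference: 6 - (-3) = 9 hours
Calculation: 16 + (9) = 25
Wraparound: (25) mod 24 = 1
Result: 01:23

01:23


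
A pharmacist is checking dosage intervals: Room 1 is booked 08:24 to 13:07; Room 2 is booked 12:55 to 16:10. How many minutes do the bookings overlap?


Interval A: [504, 787] minutes from midnight
Interval B: [775, 970] minutes from midnight
Overlap start = max(504, 775) = 775
Overlap end = min(787, 970) = 787
Overlap = 787 - 775 = 12 minutes

12


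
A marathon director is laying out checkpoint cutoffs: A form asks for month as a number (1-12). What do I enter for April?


Calendar month order:
3. March
4. April <--
5. May
April is month number 4

4


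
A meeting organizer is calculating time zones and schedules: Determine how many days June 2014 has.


Month: June
Year: 2014
June is a 30-day month
Total: 30 days

30


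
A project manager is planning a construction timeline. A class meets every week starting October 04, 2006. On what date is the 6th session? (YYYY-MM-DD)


First occurrence: 2006-10-04 (occurrence 1)
Each occurrence is 7 days after the previous.
Occurrence 6 is 5 weeks after the first.
5 weeks = 35 days
2006-10-04 + 35 days = 2006-11-08

2006-11-08


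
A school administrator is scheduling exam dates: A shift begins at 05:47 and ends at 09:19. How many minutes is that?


Start time: 05:47 = 347 minutes from midnight
End time: 09:19 = 559 minutes from midnight
Difference: 559 - 347 = 212 minutes
That is 3 hours and 32 minutes

212


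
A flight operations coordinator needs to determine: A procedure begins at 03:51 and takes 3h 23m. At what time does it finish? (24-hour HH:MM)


Start time: 03:51
Adding: 3 hours 23 minutes
Minutes: 51 + 23 = 74
Minute overflow: 74 >= 60, so carry 1 hour, minutes = 14
Hours: 3 + 3 + 1 = 7
Result: 07:14

07:14


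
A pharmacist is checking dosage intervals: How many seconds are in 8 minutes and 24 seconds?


Minutes: 8
Extra seconds: 24
Seconds per minute: 60
Minutes to seconds: 8 x 60 = 480
Total: 480 + 24 = 504

504


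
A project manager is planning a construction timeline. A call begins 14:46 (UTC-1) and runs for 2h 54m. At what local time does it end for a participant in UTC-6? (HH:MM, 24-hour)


Start: 14:46 in UTC-1
Step 1 - add duration:
  minutes: 46 + 54 = 100 (carry 1h)
  hours: 14 + 2 + 1 = 17
  end in UTC-1: 17:40
Step 2 - convert UTC-1 -> UTC-6:
  offset difference: -6 - (-1) = -5 hours
  17 + (-5) = 12 -> mod 24 = 12
Result: 12:40 in UTC-6

12:40


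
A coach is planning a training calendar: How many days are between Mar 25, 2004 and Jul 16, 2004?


Start date: 2004-03-25
End date: 2004-07-16
Mar 2004: +7 days
Apr 2004: +30 days
May 2004: +31 days
Jun 2004: +30 days
Jul 2004: +15 days
Total: 113 days

113


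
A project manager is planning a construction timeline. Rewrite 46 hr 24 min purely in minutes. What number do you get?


Hours: 46
Extra minutes: 24
Minutes per hour: 60
Hours to minutes: 46 x 60 = 2760
Total: 2760 + 24 = 2784

2784


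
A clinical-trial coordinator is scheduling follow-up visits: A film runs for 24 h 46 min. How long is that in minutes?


Hours: 24
Minutes: 46
Convert hours to minutes: 24 x 60 = 1440
Add remaining minutes: 1440 + 46 = 1486

1486


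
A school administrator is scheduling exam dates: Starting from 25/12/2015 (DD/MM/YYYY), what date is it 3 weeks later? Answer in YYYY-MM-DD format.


Start: 2015-12-25
Weeks to add: 3
Convert to days: 3 x 7 = 21 days
Add 21 days to 2015-12-25
Result: 2016-01-15

2016-01-15


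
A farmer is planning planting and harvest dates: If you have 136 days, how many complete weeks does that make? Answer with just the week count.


Total days: 136
Days per week: 7
Division: 136 / 7 = 19 remainder 3
Complete weeks: 19
Remaining days: 3

19


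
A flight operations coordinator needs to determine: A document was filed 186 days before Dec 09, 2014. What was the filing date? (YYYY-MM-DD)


Start: 2014-12-09
Subtracting 186 days
Days already passed in December: 9
After going back through December: 177 more days to subtract
November 2014: 30 days, 147 remaining
October 2014: 31 days, 116 remaining
September 2014: 30 days, 86 remaining
August 2014: 31 days, 55 remaining
Result: 2014-06-06

2014-06-06


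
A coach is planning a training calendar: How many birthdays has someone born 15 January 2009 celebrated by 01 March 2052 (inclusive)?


Birth: 2009-01-15
Reference: 2052-03-01
Year difference: 2052 - 2009 = 43
Has birthday (01-15) occurred by 03-01? Yes
Age in full years: 43

43


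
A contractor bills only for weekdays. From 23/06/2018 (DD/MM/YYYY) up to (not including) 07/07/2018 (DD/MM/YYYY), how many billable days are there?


Start: 2018-06-23 (Saturday)
End (exclusive): 2018-07-07 (Saturday)
Total calendar days: 14
Full weeks: 14 // 7 = 2 -> 10 weekdays
Remaining 0 days starting on Saturday:
Total business days: 10 + 0 = 10

10


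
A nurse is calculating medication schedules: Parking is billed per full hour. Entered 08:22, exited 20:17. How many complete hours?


Start: 08:22
End: 20:17
Hour difference: 20 - 8 = 12 hours
Minute difference: 17 - 22 = -5 minutes
Total minutes: 715
Complete hours: 715 / 60 = 11 (remainder 55)

11


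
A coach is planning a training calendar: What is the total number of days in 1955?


Year: 1955
Check leap year rules:
Divisible by 4? No
1955 is not a leap year
Days: 365

365


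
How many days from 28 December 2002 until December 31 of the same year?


Start: December 28, 2002
End: December 31, 2002
Days left in December: 3
Total: 3 days

3


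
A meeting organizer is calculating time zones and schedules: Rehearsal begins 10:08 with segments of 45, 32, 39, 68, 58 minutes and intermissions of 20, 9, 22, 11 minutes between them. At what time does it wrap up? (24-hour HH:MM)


Start: 10:08 = 608 min from midnight
  after task 1 (45 min): 10:53
  after break (20 min): 11:13
  after task 2 (32 min): 11:45
  after break (9 min): 11:54
  after task 3 (39 min): 12:33
  after break (22 min): 12:55
  after task 4 (68 min): 14:03
  after break (11 min): 14:14
  after task 5 (58 min): 15:12
Total elapsed: 304 minutes
End time: 15:12

15:12


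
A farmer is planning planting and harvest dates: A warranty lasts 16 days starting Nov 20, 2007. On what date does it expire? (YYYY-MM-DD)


Start: 2007-11-20
Adding 16 days
Days remaining in November: 10
After November: 6 days still to add
December 2007 has 31 days, need 6
Result: 2007-12-06

2007-12-06


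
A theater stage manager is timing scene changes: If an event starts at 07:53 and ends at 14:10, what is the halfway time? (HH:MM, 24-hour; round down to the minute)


Start time: 07:53 = 473 minutes from midnight
End time: 14:10 = 850 minutes from midnight
Sum: 473 + 850 = 1323
Midpoint: 1323 / 2 = 661 minutes
Convert: 661 / 60 = 11 hours, 1 minutes
Result: 11:01

11:01


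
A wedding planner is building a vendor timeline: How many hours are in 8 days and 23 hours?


Days: 8
Extra hours: 23
Hours per day: 24
Days to hours: 8 x 24 = 192
Total: 192 + 23 = 215

215


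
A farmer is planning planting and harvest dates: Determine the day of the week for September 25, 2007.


Date: 2007-09-25
January 1, 2007 is a Monday
Day of year: 268
Offset from Jan 1: 267 days
267 mod 7 = 1
Result: Tuesday

Tuesday


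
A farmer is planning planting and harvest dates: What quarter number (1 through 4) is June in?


Month: June (month 6)
Q1: January-March (months 1-3)
Q2: April-June (months 4-6)
Q3: July-September (months 7-9)
Q4: October-December (months 10-12)
Month 6 falls in Q2

2


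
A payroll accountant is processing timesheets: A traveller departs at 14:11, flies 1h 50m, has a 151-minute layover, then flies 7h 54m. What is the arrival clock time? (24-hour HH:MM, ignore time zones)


Depart: 14:11
Leg 1: +110 min -> 16:01
Layover: +151 min -> 18:32
Leg 2: +474 min -> 02:26
Total travel: 735 minutes = 12h 15m
Arrival: 02:26

02:26


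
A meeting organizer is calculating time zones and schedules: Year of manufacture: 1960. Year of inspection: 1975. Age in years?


Birth year: 1960
Current year: 1975
Age = current year - birth year
Age = 1975 - 1960 = 15

15


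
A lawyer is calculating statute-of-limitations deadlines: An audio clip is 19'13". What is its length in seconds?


Minutes: 19
Seconds: 13
Convert minutes to seconds: 19 x 60 = 1140
Add remaining seconds: 1140 + 13 = 1153

1153


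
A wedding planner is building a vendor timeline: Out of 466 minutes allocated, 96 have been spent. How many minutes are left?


Total budget: 466 minutes
Time used: 96 minutes
Remaining: 466 - 96 = 370 minutes
Percent used: 20.6%
Percent remaining: 79.4%

370


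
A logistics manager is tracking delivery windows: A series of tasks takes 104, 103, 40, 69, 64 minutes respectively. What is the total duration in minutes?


Durations: 104, 103, 40, 69, 64
Running sum: 104
+ 103 = 207
+ 40 = 247
+ 69 = 316
+ 64 = 380
Total duration: 380 minutes
That is 6 hours and 20 minutes

380


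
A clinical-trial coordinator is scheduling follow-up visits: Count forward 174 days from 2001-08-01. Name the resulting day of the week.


Start: 2001-08-01 (Wednesday)
Step 1 - find target date: add 174 days
  2001-08-01 + 174 days = 2002-01-22
Step 2 - day of week:
  174 mod 7 = 6
  Wednesday + 6 days -> Tuesday
Result: Tuesday (2002-01-22)

Tuesday


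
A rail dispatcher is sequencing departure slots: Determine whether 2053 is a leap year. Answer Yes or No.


Year: 2053
Divisible by 4? 2053 / 4 = 513.25 -> No
Not divisible by 4, so NOT a leap year

No


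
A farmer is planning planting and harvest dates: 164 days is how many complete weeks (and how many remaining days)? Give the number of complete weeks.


Total days: 164
Days per week: 7
Division: 164 / 7 = 23 remainder 3
Complete weeks: 23
Remaining days: 3

23


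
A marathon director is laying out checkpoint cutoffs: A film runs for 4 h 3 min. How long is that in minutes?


Hours: 4
Minutes: 3
Convert hours to minutes: 4 x 60 = 240
Add remaining minutes: 240 + 3 = 243

243


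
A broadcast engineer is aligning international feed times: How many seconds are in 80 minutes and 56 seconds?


Minutes: 80
Extra seconds: 56
Seconds per minute: 60
Minutes to seconds: 80 x 60 = 4800
Total: 4800 + 56 = 4856

4856


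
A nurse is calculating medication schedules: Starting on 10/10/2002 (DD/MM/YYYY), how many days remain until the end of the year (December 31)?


Start: October 10, 2002
End: December 31, 2002
Days left in October: 21
November: 30
December: 31
Sum of remaining months: 61
Total: 21 + 61 = 82

82


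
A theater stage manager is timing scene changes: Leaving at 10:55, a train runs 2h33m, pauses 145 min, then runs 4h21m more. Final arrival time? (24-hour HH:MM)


Depart: 10:55
Leg 1: +153 min -> 13:28
Layover: +145 min -> 15:53
Leg 2: +261 min -> 20:14
Total travel: 559 minutes = 9h 19m
Arrival: 20:14

20:14


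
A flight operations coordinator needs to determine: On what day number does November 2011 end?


Month: November
Year: 2011
November is a 30-day month
Total: 30 days

30


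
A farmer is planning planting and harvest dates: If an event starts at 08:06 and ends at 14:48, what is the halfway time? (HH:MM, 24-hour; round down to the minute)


Start time: 08:06 = 486 minutes from midnight
End time: 14:48 = 888 minutes from midnight
Sum: 486 + 888 = 1374
Midpoint: 1374 / 2 = 687 minutes
Convert: 687 / 60 = 11 hours, 27 minutes
Result: 11:27

11:27


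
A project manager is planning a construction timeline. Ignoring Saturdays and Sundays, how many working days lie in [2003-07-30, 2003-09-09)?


Start: 2003-07-30 (Wednesday)
End (exclusive): 2003-09-09 (Tuesday)
Total calendar days: 41
Full weeks: 41 // 7 = 5 -> 25 weekdays
Remaining 6 days starting on Wednesday:
  Wed(w), Thu(w), Fri(w), Sat(-), Sun(-), Mon(w) -> 4 weekdays
Total business days: 25 + 4 = 29

29


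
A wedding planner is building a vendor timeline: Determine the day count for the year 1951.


Year: 1951
Check leap year rules:
Divisible by 4? No
1951 is not a leap year
Days: 365

365


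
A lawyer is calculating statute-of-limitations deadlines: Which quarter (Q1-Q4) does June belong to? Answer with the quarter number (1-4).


Month: June (month 6)
Q1: January-March (months 1-3)
Q2: April-June (months 4-6)
Q3: July-September (months 7-9)
Q4: October-December (months 10-12)
Month 6 falls in Q2

2


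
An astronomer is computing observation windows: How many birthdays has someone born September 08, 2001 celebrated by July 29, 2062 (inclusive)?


Birth: 2001-09-08
Reference: 2062-07-29
Year difference: 2062 - 2001 = 61
Has birthday (09-08) occurred by 07-29? No
Birthday not yet reached this year -> subtract 1
Age in full years: 60

60


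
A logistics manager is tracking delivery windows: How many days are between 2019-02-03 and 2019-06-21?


Start date: 2019-02-03
End date: 2019-06-21
Feb 2019: +26 days
Mar 2019: +31 days
Apr 2019: +30 days
May 2019: +31 days
Jun 2019: +20 days
Total: 138 days

138


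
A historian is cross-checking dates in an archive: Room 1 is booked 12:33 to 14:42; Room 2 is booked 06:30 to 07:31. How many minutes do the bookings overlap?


Interval A: [753, 882] minutes from midnight
Interval B: [390, 451] minutes from midnight
Overlap start = max(753, 390) = 753
Overlap end = min(882, 451) = 451
End <= start, so the intervals do not overlap: 0 minutes

0


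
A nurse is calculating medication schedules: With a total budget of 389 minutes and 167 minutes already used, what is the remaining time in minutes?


Total budget: 389 minutes
Time used: 167 minutes
Remaining: 389 - 167 = 222 minutes
Percent used: 42.9%
Percent remaining: 57.1%

222


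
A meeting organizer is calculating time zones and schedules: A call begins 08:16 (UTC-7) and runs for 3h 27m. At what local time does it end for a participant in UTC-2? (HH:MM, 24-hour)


Start: 08:16 in UTC-7
Step 1 - add duration:
  minutes: 16 + 27 = 43
  hours: 8 + 3 + 0 = 11
  end in UTC-7: 11:43
Step 2 - convert UTC-7 -> UTC-2:
  offset difference: -2 - (-7) = 5 hours
  11 + (5) = 16 -> mod 24 = 16
Result: 16:43 in UTC-2

16:43


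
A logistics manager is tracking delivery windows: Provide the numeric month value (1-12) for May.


Calendar month order:
4. April
5. May <--
6. June
May is month number 5

5


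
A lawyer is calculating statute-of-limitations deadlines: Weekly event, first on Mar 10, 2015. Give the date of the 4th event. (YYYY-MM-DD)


First occurrence: 2015-03-10 (occurrence 1)
Each occurrence is 7 days after the previous.
Occurrence 4 is 3 weeks after the first.
3 weeks = 21 days
2015-03-10 + 21 days = 2015-03-31

2015-03-31


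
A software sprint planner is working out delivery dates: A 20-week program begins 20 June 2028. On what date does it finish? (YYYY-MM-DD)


Start: 2028-06-20
Weeks to add: 20
Convert to days: 20 x 7 = 140 days
Add 140 days to 2028-06-20
Result: 2028-11-07

2028-11-07


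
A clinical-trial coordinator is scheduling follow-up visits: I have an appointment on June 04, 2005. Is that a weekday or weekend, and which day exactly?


Date: 2005-06-04
January 1, 2005 is a Saturday
Day of year: 155
Offset from Jan 1: 154 days
154 mod 7 = 0
Result: Saturday

Saturday


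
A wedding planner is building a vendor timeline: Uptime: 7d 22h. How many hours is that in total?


Days: 7
Extra hours: 22
Hours per day: 24
Days to hours: 7 x 24 = 168
Total: 168 + 22 = 190

190


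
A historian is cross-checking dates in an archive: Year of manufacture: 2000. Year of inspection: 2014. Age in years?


Birth year: 2000
Current year: 2014
Age = current year - birth year
Age = 2014 - 2000 = 14

14


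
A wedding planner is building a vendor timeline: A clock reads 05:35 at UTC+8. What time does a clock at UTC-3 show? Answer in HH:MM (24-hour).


Local time: 05:35 at UTC+8 (offset 8h)
Target zone: UTC-3 (offset -3h)
Difference: -3 - (8) = -11 hours
Calculation: 5 + (-11) = -6
Wraparound: (-6) mod 24 = 18
Result: 18:35

18:35


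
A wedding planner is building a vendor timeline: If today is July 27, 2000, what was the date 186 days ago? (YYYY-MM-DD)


Start: 2000-07-27
Subtracting 186 days
Days already passed in July: 27
After going back through July: 159 more days to subtract
June 2000: 30 days, 129 remaining
May 2000: 31 days, 98 remaining
April 2000: 30 days, 68 remaining
March 2000: 31 days, 37 remaining
Result: 2000-01-23

2000-01-23


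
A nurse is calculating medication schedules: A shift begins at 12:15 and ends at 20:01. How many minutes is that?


Start time: 12:15 = 735 minutes from midnight
End time: 20:01 = 1201 minutes from midnight
Difference: 1201 - 735 = 466 minutes
That is 7 hours and 46 minutes

466


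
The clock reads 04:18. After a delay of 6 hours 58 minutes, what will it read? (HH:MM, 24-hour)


Start time: 04:18
Adding: 6 hours 58 minutes
Minutes: 18 + 58 = 76
Minute overflow: 76 >= 60, so carry 1 hour, minutes = 16
Hours: 4 + 6 + 1 = 11
Result: 11:16

11:16


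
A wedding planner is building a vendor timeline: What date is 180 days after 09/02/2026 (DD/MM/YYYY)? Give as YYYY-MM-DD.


Start: 2026-02-09
Adding 180 days
Days remaining in February: 19
After February: 161 days still to add
March 2026: 31 days, 130 remaining
April 2026: 30 days, 100 remaining
May 2026: 31 days, 69 remaining
June 2026: 30 days, 39 remaining
Result: 2026-08-08

2026-08-08


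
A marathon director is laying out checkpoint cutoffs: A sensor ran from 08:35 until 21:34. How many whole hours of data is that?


Start: 08:35
End: 21:34
Hour difference: 21 - 8 = 13 hours
Minute difference: 34 - 35 = -1 minutes
Total minutes: 779
Complete hours: 779 / 60 = 12 (remainder 59)

12


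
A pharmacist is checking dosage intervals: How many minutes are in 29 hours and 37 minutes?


Hours: 29
Extra minutes: 37
Minutes per hour: 60
Hours to minutes: 29 x 60 = 1740
Total: 1740 + 37 = 1777

1777


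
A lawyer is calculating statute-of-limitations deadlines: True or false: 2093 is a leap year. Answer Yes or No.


Year: 2093
Divisible by 4? 2093 / 4 = 523.25 -> No
Not divisible by 4, so NOT a leap year

No


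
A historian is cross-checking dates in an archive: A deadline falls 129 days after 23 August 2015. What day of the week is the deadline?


Start: 2015-08-23 (Sunday)
Step 1 - find target date: add 129 days
  2015-08-23 + 129 days = 2015-12-30
Step 2 - day of week:
  129 mod 7 = 3
  Sunday + 3 days -> Wednesday
Result: Wednesday (2015-12-30)

Wednesday


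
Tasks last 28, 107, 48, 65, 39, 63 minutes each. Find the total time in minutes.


Durations: 28, 107, 48, 65, 39, 63
Running sum: 28
+ 107 = 135
+ 48 = 183
+ 65 = 248
+ 39 = 287
+ 63 = 350
Total duration: 350 minutes
That is 5 hours and 50 minutes

350


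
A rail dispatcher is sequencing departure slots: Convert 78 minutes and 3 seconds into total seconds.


Minutes: 78
Seconds: 3
Convert minutes to seconds: 78 x 60 = 4680
Add remaining seconds: 4680 + 3 = 4683

4683


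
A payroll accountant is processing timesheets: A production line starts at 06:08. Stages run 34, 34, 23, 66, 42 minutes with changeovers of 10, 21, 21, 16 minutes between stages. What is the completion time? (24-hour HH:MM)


Start: 06:08 = 368 min from midnight
  after task 1 (34 min): 06:42
  after break (10 min): 06:52
  after task 2 (34 min): 07:26
  after break (21 min): 07:47
  after task 3 (23 min): 08:10
  after break (21 min): 08:31
  after task 4 (66 min): 09:37
  after break (16 min): 09:53
  after task 5 (42 min): 10:35
Total elapsed: 267 minutes
End time: 10:35

10:35


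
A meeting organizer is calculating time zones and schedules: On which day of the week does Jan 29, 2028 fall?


Date: 2028-01-29
January 1, 2028 is a Saturday
Day of year: 29
Offset from Jan 1: 28 days
28 mod 7 = 0
Result: Saturday

Saturday


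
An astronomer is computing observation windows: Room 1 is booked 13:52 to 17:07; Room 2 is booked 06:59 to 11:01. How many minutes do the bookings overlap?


Interval A: [832, 1027] minutes from midnight
Interval B: [419, 661] minutes from midnight
Overlap start = max(832, 419) = 832
Overlap end = min(1027, 661) = 661
End <= start, so the intervals do not overlap: 0 minutes

0


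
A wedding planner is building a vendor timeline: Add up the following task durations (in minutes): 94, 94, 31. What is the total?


Durations: 94, 94, 31
Running sum: 94
+ 94 = 188
+ 31 = 219
Total duration: 219 minutes
That is 3 hours and 39 minutes

219


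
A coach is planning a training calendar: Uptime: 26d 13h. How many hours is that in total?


Days: 26
Extra hours: 13
Hours per day: 24
Days to hours: 26 x 24 = 624
Total: 624 + 13 = 637

637


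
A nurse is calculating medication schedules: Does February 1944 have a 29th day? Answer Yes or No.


Year: 1944
Divisible by 4? 1944 / 4 = 486.0 -> Yes
Divisible by 100? 1944 / 100 = 19.44 -> No
Divisible by 4 but not 100, so it IS a leap year

Yes


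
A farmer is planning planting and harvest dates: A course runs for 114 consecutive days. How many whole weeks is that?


Total days: 114
Days per week: 7
Division: 114 / 7 = 16 remainder 2
Complete weeks: 16
Remaining days: 2

16


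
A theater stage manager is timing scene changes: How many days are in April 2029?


Month: April
Year: 2029
April is a 30-day month
Total: 30 days

30


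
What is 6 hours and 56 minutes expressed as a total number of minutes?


Hours: 6
Minutes: 56
Convert hours to minutes: 6 x 60 = 360
Add remaining minutes: 360 + 56 = 416

416


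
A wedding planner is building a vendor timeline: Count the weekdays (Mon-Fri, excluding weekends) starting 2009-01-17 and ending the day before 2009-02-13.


Start: 2009-01-17 (Saturday)
End (exclusive): 2009-02-13 (Friday)
Total calendar days: 27
Full weeks: 27 // 7 = 3 -> 15 weekdays
Remaining 6 days starting on Saturday:
  Sat(-), Sun(-), Mon(w), Tue(w), Wed(w), Thu(w) -> 4 weekdays
Total business days: 15 + 4 = 19

19


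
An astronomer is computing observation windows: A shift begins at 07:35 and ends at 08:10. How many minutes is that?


Start time: 07:35 = 455 minutes from midnight
End time: 08:10 = 490 minutes from midnight
Difference: 490 - 455 = 35 minutes
That is 0 hours and 35 minutes

35


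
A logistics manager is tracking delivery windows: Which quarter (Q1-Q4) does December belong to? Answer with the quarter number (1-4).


Month: December (month 12)
Q1: January-March (months 1-3)
Q2: April-June (months 4-6)
Q3: July-September (months 7-9)
Q4: October-December (months 10-12)
Month 12 falls in Q4

4


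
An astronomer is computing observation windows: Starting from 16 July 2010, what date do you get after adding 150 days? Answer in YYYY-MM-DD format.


Start: 2010-07-16
Adding 150 days
Days remaining in July: 15
After July: 135 days still to add
August 2010: 31 days, 104 remaining
September 2010: 30 days, 74 remaining
October 2010: 31 days, 43 remaining
November 2010: 30 days, 13 remaining
Result: 2010-12-13

2010-12-13


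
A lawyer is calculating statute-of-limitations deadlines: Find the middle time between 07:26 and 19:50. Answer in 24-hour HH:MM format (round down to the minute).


Start time: 07:26 = 446 minutes from midnight
End time: 19:50 = 1190 minutes from midnight
Sum: 446 + 1190 = 1636
Midpoint: 1636 / 2 = 818 minutes
Convert: 818 / 60 = 13 hours, 38 minutes
Result: 13:38

13:38


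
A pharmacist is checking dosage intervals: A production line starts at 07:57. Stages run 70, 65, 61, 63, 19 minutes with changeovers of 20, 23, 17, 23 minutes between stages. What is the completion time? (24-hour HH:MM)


Start: 07:57 = 477 min from midnight
  after task 1 (70 min): 09:07
  after break (20 min): 09:27
  after task 2 (65 min): 10:32
  after break (23 min): 10:55
  after task 3 (61 min): 11:56
  after break (17 min): 12:13
  after task 4 (63 min): 13:16
  after break (23 min): 13:39
  after task 5 (19 min): 13:58
Total elapsed: 361 minutes
End time: 13:58

13:58


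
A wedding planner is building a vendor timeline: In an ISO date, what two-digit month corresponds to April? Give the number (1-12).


Calendar month order:
3. March
4. April <--
5. May
April is month number 4

4


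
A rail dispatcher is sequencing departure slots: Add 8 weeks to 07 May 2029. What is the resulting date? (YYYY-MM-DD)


Start: 2029-05-07
Weeks to add: 8
Convert to days: 8 x 7 = 56 days
Add 56 days to 2029-05-07
Result: 2029-07-02

2029-07-02


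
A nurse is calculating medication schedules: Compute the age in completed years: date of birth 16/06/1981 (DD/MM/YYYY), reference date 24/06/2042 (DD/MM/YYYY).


Birth: 1981-06-16
Reference: 2042-06-24
Year difference: 2042 - 1981 = 61
Has birthday (06-16) occurred by 06-24? Yes
Age in full years: 61

61


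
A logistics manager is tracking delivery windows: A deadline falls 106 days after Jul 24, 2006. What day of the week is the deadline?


Start: 2006-07-24 (Monday)
Step 1 - find target date: add 106 days
  2006-07-24 + 106 days = 2006-11-07
Step 2 - day of week:
  106 mod 7 = 1
  Monday + 1 days -> Tuesday
Result: Tuesday (2006-11-07)

Tuesday


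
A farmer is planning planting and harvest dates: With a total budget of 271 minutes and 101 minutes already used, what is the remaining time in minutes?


Total budget: 271 minutes
Time used: 101 minutes
Remaining: 271 - 101 = 170 minutes
Percent used: 37.3%
Percent remaining: 62.7%

170


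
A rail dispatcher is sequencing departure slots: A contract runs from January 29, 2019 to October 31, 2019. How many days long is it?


Start date: 2019-01-29
End date: 2019-10-31
Jan 2019: +3 days
Feb 2019: +28 days
Mar 2019: +31 days
... (7 more months)
Total: 275 days

275


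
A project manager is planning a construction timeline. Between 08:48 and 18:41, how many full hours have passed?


Start: 08:48
End: 18:41
Hour difference: 18 - 8 = 10 hours
Minute difference: 41 - 48 = -7 minutes
Total minutes: 593
Complete hours: 593 / 60 = 9 (remainder 53)

9


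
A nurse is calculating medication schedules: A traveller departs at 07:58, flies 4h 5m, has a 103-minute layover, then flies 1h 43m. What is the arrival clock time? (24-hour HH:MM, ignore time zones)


Depart: 07:58
Leg 1: +245 min -> 12:03
Layover: +103 min -> 13:46
Leg 2: +103 min -> 15:29
Total travel: 451 minutes = 7h 31m
Arrival: 15:29

15:29


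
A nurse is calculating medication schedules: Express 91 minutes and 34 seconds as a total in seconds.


Minutes: 91
Seconds: 34
Convert minutes to seconds: 91 x 60 = 5460
Add remaining seconds: 5460 + 34 = 5494

5494


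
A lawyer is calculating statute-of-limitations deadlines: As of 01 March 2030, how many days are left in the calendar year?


Start: March 01, 2030
End: December 31, 2030
Days left in March: 30
April: 30
May: 31
June: 30
July: 31
... plus remaining months
Sum of remaining months: 275
Total: 30 + 275 = 305

305


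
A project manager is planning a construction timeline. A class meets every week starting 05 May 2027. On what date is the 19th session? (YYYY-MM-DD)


First occurrence: 2027-05-05 (occurrence 1)
Each occurrence is 7 days after the previous.
Occurrence 19 is 18 weeks after the first.
18 weeks = 126 days
2027-05-05 + 126 days = 2027-09-08

2027-09-08


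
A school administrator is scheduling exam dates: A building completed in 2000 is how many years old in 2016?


Birth year: 2000
Current year: 2016
Age = current year - birth year
Age = 2016 - 2000 = 16

16


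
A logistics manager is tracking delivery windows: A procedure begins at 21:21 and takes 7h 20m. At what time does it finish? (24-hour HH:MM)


Start time: 21:21
Adding: 7 hours 20 minutes
Minutes: 21 + 20 = 41
Hours: 21 + 7 + 0 = 28
Hour wraparound: 28 mod 24 = 4
Result: 04:41

04:41


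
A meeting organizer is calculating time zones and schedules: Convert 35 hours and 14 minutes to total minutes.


Hours: 35
Extra minutes: 14
Minutes per hour: 60
Hours to minutes: 35 x 60 = 2100
Total: 2100 + 14 = 2114

2114


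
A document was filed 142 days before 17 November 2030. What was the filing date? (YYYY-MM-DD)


Start: 2030-11-17
Subtracting 142 days
Days already passed in November: 17
After going back through November: 125 more days to subtract
October 2030: 31 days, 94 remaining
September 2030: 30 days, 64 remaining
August 2030: 31 days, 33 remaining
July 2030: 31 days, 2 remaining
Result: 2030-06-28

2030-06-28


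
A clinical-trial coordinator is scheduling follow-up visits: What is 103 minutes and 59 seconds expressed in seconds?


Minutes: 103
Extra seconds: 59
Seconds per minute: 60
Minutes to seconds: 103 x 60 = 6180
Total: 6180 + 59 = 6239

6239


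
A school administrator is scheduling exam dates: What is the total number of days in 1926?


Year: 1926
Check leap year rules:
Divisible by 4? No
1926 is not a leap year
Days: 365

365


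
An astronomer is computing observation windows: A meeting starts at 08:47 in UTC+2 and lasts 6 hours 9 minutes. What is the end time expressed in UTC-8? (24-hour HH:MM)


Start: 08:47 in UTC+2
Step 1 - add duration:
  minutes: 47 + 9 = 56
  hours: 8 + 6 + 0 = 14
  end in UTC+2: 14:56
Step 2 - convert UTC+2 -> UTC-8:
  offset difference: -8 - (2) = -10 hours
  14 + (-10) = 4 -> mod 24 = 4
Result: 04:56 in UTC-8

04:56


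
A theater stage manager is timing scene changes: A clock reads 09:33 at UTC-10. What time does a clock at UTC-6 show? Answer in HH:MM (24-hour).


Local time: 09:33 at UTC-10 (offset -10h)
Target zone: UTC-6 (offset -6h)
Difference: -6 - (-10) = 4 hours
Calculation: 9 + (4) = 13
Result: 13:33

13:33


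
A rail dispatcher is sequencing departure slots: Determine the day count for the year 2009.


Year: 2009
Check leap year rules:
Divisible by 4? No
2009 is not a leap year
Days: 365

365


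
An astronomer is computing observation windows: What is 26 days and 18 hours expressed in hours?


Days: 26
Extra hours: 18
Hours per day: 24
Days to hours: 26 x 24 = 624
Total: 624 + 18 = 642

642


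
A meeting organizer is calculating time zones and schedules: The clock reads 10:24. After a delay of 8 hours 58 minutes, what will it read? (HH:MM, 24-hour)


Start time: 10:24
Adding: 8 hours 58 minutes
Minutes: 24 + 58 = 82
Minute overflow: 82 >= 60, so carry 1 hour, minutes = 22
Hours: 10 + 8 + 1 = 19
Result: 19:22

19:22


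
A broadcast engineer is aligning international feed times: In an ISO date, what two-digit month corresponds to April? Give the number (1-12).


Calendar month order:
3. March
4. April <--
5. May
April is month number 4

4
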